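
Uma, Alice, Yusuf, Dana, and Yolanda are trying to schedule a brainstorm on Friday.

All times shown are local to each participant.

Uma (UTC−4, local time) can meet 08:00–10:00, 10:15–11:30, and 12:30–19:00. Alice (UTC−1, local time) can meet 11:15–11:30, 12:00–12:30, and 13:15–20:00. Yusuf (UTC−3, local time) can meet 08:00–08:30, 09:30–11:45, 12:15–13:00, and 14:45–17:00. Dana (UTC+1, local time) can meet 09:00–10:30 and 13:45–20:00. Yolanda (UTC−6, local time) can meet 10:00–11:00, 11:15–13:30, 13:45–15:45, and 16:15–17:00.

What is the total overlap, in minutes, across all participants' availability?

Uma → UTC: 12:00–14:00, 14:15–15:30, 16:30–23:00.
Alice → UTC: 12:15–12:30, 13:00–13:30, 14:15–21:00.
Yusuf → UTC: 11:00–11:30, 12:30–14:45, 15:15–16:00, 17:45–20:00.
Dana → UTC: 08:00–09:30, 12:45–19:00.
Yolanda → UTC: 16:00–17:00, 17:15–19:30, 19:45–21:45, 22:15–23:00.
Uma ∩ Alice: 12:15–12:30, 13:00–13:30, 14:15–15:30, 16:30–21:00.
Uma ∩ Alice ∩ Yusuf: 13:00–13:30, 14:15–14:45, 15:15–15:30, 17:45–20:00.
Uma ∩ Alice ∩ Yusuf ∩ Dana: 13:00–13:30, 14:15–14:45, 15:15–15:30, 17:45–19:00.
Uma ∩ Alice ∩ Yusuf ∩ Dana ∩ Yolanda: 17:45–19:00.
Total common minutes: 75.

75 minutes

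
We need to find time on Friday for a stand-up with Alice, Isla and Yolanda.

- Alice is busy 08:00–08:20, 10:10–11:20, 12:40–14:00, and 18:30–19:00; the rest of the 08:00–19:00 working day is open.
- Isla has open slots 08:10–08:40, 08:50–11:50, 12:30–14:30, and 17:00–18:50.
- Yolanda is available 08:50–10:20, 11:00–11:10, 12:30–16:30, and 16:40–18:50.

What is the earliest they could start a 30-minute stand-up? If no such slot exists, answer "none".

08:50

Alice free within 08:00–19:00: 08:20–10:10, 11:20–12:40, 14:00–18:30.
Alice ∩ Isla: 08:20–08:40, 08:50–10:10, 11:20–11:50, 12:30–12:40, 14:00–14:30, 17:00–18:30.
Alice ∩ Isla ∩ Yolanda: 08:50–10:10, 12:30–12:40, 14:00–14:30, 17:00–18:30.
Windows ≥ 30 min: 08:50–10:10, 14:00–14:30, 17:00–18:30.
Earliest such window starts at 08:50.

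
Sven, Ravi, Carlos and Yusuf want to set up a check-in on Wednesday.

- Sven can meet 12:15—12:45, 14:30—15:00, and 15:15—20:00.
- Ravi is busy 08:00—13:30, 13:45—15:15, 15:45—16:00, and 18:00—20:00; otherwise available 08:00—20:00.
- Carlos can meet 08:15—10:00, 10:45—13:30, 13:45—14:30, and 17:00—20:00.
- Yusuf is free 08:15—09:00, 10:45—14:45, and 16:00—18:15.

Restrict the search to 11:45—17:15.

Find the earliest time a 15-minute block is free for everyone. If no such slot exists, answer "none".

17:00

Ravi free within 08:00–20:00: 13:30–13:45, 15:15–15:45, 16:00–18:00.
Sven ∩ Ravi: 15:15–15:45, 16:00–18:00.
Sven ∩ Ravi ∩ Carlos: 17:00–18:00.
Sven ∩ Ravi ∩ Carlos ∩ Yusuf: 17:00–18:00.
Restricted to 11:45–17:15: 17:00–17:15.
Windows ≥ 15 min: 17:00–17:15.
Earliest such window starts at 17:00.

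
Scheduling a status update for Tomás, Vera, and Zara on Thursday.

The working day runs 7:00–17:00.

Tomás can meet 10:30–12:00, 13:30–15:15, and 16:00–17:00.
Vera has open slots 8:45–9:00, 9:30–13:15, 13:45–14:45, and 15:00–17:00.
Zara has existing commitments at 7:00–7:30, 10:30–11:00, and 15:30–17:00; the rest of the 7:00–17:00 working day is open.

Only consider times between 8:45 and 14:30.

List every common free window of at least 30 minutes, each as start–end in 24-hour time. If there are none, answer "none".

Zara free within 07:00–17:00: 07:30–10:30, 11:00–15:30.
Tomás ∩ Vera: 10:30–12:00, 13:45–14:45, 15:00–15:15, 16:00–17:00.
Tomás ∩ Vera ∩ Zara: 11:00–12:00, 13:45–14:45, 15:00–15:15.
Restricted to 08:45–14:30: 11:00–12:00, 13:45–14:30.
Windows ≥ 30 min: 11:00–12:00, 13:45–14:30.

11:00–12:00, 13:45–14:30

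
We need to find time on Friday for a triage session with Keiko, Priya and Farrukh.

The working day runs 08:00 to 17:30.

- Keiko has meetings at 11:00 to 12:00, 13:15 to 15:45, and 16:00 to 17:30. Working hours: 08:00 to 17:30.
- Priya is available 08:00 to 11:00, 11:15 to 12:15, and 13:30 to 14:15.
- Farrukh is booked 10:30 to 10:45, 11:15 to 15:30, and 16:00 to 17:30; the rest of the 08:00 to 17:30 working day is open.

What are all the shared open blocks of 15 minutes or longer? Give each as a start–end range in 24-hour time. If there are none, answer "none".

Keiko free within 08:00–17:30: 08:00–11:00, 12:00–13:15, 15:45–16:00.
Farrukh free within 08:00–17:30: 08:00–10:30, 10:45–11:15, 15:30–16:00.
Keiko ∩ Priya: 08:00–11:00, 12:00–12:15.
Keiko ∩ Priya ∩ Farrukh: 08:00–10:30, 10:45–11:00.
Windows ≥ 15 min: 08:00–10:30, 10:45–11:00.

08:00–10:30, 10:45–11:00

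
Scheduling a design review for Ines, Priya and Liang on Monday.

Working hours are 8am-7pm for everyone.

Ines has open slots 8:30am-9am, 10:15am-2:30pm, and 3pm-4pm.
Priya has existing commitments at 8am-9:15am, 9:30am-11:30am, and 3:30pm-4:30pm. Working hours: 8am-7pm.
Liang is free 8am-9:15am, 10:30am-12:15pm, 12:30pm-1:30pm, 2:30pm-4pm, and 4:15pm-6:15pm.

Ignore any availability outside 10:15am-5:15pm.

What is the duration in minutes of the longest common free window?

Priya free within 08:00–19:00: 09:15–09:30, 11:30–15:30, 16:30–19:00.
Ines ∩ Priya: 11:30–14:30, 15:00–15:30.
Ines ∩ Priya ∩ Liang: 11:30–12:15, 12:30–13:30, 15:00–15:30.
Restricted to 10:15–17:15: 11:30–12:15, 12:30–13:30, 15:00–15:30.
Common window lengths: 45, 60, 30 min; longest is 60.

60 minutes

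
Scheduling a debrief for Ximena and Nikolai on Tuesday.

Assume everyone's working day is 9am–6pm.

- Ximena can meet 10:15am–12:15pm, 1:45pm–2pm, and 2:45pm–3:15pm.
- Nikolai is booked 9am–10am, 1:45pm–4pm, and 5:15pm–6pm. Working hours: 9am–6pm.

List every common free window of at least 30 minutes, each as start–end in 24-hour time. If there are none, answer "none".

10:15–12:15

Nikolai free within 09:00–18:00: 10:00–13:45, 16:00–17:15.
Ximena ∩ Nikolai: 10:15–12:15.
Windows ≥ 30 min: 10:15–12:15.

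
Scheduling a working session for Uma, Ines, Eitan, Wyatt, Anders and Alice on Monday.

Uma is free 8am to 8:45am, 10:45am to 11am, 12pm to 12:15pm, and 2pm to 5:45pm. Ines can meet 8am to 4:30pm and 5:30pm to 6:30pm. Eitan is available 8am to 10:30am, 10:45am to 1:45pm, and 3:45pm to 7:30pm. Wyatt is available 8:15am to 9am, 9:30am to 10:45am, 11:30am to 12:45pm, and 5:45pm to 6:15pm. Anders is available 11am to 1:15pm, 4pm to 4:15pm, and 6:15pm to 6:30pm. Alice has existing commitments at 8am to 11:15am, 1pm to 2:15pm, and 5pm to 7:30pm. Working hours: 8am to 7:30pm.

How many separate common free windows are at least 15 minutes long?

Alice free within 08:00–19:30: 11:15–13:00, 14:15–17:00.
Uma ∩ Ines: 08:00–08:45, 10:45–11:00, 12:00–12:15, 14:00–16:30, 17:30–17:45.
Uma ∩ Ines ∩ Eitan: 08:00–08:45, 10:45–11:00, 12:00–12:15, 15:45–16:30, 17:30–17:45.
Uma ∩ Ines ∩ Eitan ∩ Wyatt: 08:15–08:45, 12:00–12:15.
Uma ∩ Ines ∩ Eitan ∩ Wyatt ∩ Anders: 12:00–12:15.
Uma ∩ Ines ∩ Eitan ∩ Wyatt ∩ Anders ∩ Alice: 12:00–12:15.
Windows ≥ 15 min: 12:00–12:15.
That's 1 window.

1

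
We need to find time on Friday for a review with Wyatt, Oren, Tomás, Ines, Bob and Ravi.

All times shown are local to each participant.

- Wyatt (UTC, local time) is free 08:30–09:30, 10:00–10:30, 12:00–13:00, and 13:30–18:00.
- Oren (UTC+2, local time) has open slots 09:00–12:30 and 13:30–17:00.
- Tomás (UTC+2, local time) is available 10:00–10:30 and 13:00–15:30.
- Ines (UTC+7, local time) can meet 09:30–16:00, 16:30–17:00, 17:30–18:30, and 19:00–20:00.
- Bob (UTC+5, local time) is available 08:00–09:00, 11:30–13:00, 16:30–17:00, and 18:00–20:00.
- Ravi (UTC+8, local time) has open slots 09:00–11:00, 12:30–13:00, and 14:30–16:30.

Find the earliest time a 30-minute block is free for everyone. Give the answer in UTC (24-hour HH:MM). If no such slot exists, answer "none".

Wyatt → UTC: 08:30–09:30, 10:00–10:30, 12:00–13:00, 13:30–18:00.
Oren → UTC: 07:00–10:30, 11:30–15:00.
Tomás → UTC: 08:00–08:30, 11:00–13:30.
Ines → UTC: 02:30–09:00, 09:30–10:00, 10:30–11:30, 12:00–13:00.
Bob → UTC: 03:00–04:00, 06:30–08:00, 11:30–12:00, 13:00–15:00.
Ravi → UTC: 01:00–03:00, 04:30–05:00, 06:30–08:30.
Wyatt ∩ Oren: 08:30–09:30, 10:00–10:30, 12:00–13:00, 13:30–15:00.
Wyatt ∩ Oren ∩ Tomás: 12:00–13:00.
Wyatt ∩ Oren ∩ Tomás ∩ Ines: 12:00–13:00.
Wyatt ∩ Oren ∩ Tomás ∩ Ines ∩ Bob: (none).
Wyatt ∩ Oren ∩ Tomás ∩ Ines ∩ Bob ∩ Ravi: (none).
Windows ≥ 30 min: (none).

none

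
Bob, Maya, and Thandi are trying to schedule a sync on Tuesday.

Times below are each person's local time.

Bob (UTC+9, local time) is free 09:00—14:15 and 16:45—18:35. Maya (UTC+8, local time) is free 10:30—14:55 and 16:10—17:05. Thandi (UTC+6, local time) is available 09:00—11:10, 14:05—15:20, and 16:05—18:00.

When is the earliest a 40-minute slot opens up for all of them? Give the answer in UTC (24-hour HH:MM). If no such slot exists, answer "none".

03:00

Bob → UTC: 00:00–05:15, 07:45–09:35.
Maya → UTC: 02:30–06:55, 08:10–09:05.
Thandi → UTC: 03:00–05:10, 08:05–09:20, 10:05–12:00.
Bob ∩ Maya: 02:30–05:15, 08:10–09:05.
Bob ∩ Maya ∩ Thandi: 03:00–05:10, 08:10–09:05.
Windows ≥ 40 min: 03:00–05:10, 08:10–09:05.
Earliest such window starts at 03:00.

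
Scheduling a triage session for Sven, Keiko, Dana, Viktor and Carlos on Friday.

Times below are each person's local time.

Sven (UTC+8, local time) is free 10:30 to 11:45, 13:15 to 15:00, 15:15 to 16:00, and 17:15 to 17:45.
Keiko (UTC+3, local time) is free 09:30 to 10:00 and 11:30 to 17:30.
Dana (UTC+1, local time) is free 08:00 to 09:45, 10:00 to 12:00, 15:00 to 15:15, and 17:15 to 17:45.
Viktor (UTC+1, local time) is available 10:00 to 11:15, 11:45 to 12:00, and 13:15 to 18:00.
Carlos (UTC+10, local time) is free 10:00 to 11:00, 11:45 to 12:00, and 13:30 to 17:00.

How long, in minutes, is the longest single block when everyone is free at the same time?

Sven → UTC: 02:30–03:45, 05:15–07:00, 07:15–08:00, 09:15–09:45.
Keiko → UTC: 06:30–07:00, 08:30–14:30.
Dana → UTC: 07:00–08:45, 09:00–11:00, 14:00–14:15, 16:15–16:45.
Viktor → UTC: 09:00–10:15, 10:45–11:00, 12:15–17:00.
Carlos → UTC: 00:00–01:00, 01:45–02:00, 03:30–07:00.
Sven ∩ Keiko: 06:30–07:00, 09:15–09:45.
Sven ∩ Keiko ∩ Dana: 09:15–09:45.
Sven ∩ Keiko ∩ Dana ∩ Viktor: 09:15–09:45.
Sven ∩ Keiko ∩ Dana ∩ Viktor ∩ Carlos: (none).
No common window.

0 minutes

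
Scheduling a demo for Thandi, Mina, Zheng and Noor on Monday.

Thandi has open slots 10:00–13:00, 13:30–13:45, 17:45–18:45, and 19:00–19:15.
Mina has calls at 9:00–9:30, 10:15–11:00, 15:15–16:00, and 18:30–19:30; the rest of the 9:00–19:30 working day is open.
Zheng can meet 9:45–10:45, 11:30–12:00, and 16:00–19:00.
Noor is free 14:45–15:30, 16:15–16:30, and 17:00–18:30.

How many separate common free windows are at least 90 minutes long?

Mina free within 09:00–19:30: 09:30–10:15, 11:00–15:15, 16:00–18:30.
Thandi ∩ Mina: 10:00–10:15, 11:00–13:00, 13:30–13:45, 17:45–18:30.
Thandi ∩ Mina ∩ Zheng: 10:00–10:15, 11:30–12:00, 17:45–18:30.
Thandi ∩ Mina ∩ Zheng ∩ Noor: 17:45–18:30.
Windows ≥ 90 min: (none).
That's 0 windows.

0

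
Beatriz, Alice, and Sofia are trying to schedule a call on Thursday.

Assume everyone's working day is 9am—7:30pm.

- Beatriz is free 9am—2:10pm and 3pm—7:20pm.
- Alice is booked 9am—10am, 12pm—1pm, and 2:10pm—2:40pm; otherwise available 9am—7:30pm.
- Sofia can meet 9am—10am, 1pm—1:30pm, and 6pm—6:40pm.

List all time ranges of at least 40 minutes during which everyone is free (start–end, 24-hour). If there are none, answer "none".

18:00–18:40

Alice free within 09:00–19:30: 10:00–12:00, 13:00–14:10, 14:40–19:30.
Beatriz ∩ Alice: 10:00–12:00, 13:00–14:10, 15:00–19:20.
Beatriz ∩ Alice ∩ Sofia: 13:00–13:30, 18:00–18:40.
Windows ≥ 40 min: 18:00–18:40.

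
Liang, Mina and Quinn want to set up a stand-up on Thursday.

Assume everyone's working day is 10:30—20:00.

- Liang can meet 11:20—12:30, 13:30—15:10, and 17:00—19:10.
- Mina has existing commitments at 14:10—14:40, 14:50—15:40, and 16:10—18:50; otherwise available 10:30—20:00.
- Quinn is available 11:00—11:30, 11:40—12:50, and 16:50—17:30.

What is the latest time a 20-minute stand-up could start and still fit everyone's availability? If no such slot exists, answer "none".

Mina free within 10:30–20:00: 10:30–14:10, 14:40–14:50, 15:40–16:10, 18:50–20:00.
Liang ∩ Mina: 11:20–12:30, 13:30–14:10, 14:40–14:50, 18:50–19:10.
Liang ∩ Mina ∩ Quinn: 11:20–11:30, 11:40–12:30.
Windows ≥ 20 min: 11:40–12:30.
Latest start in the last window 11:40–12:30 is 12:30 − 20 min = 12:10.

12:10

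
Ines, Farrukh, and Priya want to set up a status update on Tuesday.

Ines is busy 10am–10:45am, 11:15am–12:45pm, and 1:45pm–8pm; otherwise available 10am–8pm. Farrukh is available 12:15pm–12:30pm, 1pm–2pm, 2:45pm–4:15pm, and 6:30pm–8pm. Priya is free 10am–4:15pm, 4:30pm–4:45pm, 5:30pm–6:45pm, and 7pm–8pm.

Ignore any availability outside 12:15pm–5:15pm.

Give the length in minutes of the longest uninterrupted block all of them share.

45 minutes

Ines free within 10:00–20:00: 10:45–11:15, 12:45–13:45.
Ines ∩ Farrukh: 13:00–13:45.
Ines ∩ Farrukh ∩ Priya: 13:00–13:45.
Restricted to 12:15–17:15: 13:00–13:45.
Single common window of 45 minutes.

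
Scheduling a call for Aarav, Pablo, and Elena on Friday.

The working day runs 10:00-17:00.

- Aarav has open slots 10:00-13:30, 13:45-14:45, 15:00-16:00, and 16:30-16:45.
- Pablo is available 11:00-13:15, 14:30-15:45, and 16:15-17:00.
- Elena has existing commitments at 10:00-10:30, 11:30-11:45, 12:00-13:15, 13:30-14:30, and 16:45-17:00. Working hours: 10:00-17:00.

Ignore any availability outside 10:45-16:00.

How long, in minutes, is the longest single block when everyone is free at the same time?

45 minutes

Elena free within 10:00–17:00: 10:30–11:30, 11:45–12:00, 13:15–13:30, 14:30–16:45.
Aarav ∩ Pablo: 11:00–13:15, 14:30–14:45, 15:00–15:45, 16:30–16:45.
Aarav ∩ Pablo ∩ Elena: 11:00–11:30, 11:45–12:00, 14:30–14:45, 15:00–15:45, 16:30–16:45.
Restricted to 10:45–16:00: 11:00–11:30, 11:45–12:00, 14:30–14:45, 15:00–15:45.
Common window lengths: 30, 15, 15, 45 min; longest is 45.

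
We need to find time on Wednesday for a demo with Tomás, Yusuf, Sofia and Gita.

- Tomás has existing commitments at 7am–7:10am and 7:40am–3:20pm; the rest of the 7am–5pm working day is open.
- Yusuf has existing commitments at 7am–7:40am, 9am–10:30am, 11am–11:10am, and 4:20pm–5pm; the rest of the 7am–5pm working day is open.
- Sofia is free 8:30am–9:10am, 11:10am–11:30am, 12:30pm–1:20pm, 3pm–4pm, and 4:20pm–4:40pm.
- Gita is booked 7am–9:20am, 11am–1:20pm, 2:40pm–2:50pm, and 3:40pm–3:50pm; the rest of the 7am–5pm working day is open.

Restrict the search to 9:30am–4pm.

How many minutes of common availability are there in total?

Tomás free within 07:00–17:00: 07:10–07:40, 15:20–17:00.
Yusuf free within 07:00–17:00: 07:40–09:00, 10:30–11:00, 11:10–16:20.
Gita free within 07:00–17:00: 09:20–11:00, 13:20–14:40, 14:50–15:40, 15:50–17:00.
Tomás ∩ Yusuf: 15:20–16:20.
Tomás ∩ Yusuf ∩ Sofia: 15:20–16:00.
Tomás ∩ Yusuf ∩ Sofia ∩ Gita: 15:20–15:40, 15:50–16:00.
Restricted to 09:30–16:00: 15:20–15:40, 15:50–16:00.
Total common minutes: 20 + 10 = 30.

30 minutes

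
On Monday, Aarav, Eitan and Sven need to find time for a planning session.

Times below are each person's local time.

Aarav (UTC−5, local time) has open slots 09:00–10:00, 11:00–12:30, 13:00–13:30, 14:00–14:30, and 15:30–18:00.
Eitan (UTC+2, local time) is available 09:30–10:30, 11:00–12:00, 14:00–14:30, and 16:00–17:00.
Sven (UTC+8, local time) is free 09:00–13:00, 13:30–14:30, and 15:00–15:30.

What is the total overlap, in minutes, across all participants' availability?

0 minutes

Aarav → UTC: 14:00–15:00, 16:00–17:30, 18:00–18:30, 19:00–19:30, 20:30–23:00.
Eitan → UTC: 07:30–08:30, 09:00–10:00, 12:00–12:30, 14:00–15:00.
Sven → UTC: 01:00–05:00, 05:30–06:30, 07:00–07:30.
Aarav ∩ Eitan: 14:00–15:00.
Aarav ∩ Eitan ∩ Sven: (none).
Total common minutes: 0.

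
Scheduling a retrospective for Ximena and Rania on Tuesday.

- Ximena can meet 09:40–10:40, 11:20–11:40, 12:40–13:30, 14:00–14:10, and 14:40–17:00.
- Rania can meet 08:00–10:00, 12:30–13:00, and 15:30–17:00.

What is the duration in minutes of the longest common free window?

90 minutes

Ximena ∩ Rania: 09:40–10:00, 12:40–13:00, 15:30–17:00.
Common window lengths: 20, 20, 90 min; longest is 90.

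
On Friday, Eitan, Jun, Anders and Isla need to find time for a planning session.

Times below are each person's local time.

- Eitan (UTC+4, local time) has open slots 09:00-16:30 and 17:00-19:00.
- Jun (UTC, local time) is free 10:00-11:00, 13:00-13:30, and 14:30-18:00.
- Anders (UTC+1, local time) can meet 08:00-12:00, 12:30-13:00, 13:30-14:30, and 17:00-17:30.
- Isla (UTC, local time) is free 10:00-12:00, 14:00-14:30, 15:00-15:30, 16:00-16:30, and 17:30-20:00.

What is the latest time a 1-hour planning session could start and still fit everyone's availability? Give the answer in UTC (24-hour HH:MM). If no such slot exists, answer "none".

Eitan → UTC: 05:00–12:30, 13:00–15:00.
Jun → UTC: 10:00–11:00, 13:00–13:30, 14:30–18:00.
Anders → UTC: 07:00–11:00, 11:30–12:00, 12:30–13:30, 16:00–16:30.
Isla → UTC: 10:00–12:00, 14:00–14:30, 15:00–15:30, 16:00–16:30, 17:30–20:00.
Eitan ∩ Jun: 10:00–11:00, 13:00–13:30, 14:30–15:00.
Eitan ∩ Jun ∩ Anders: 10:00–11:00, 13:00–13:30.
Eitan ∩ Jun ∩ Anders ∩ Isla: 10:00–11:00.
Windows ≥ 60 min: 10:00–11:00.
Latest start in the last window 10:00–11:00 is 11:00 − 60 min = 10:00.

10:00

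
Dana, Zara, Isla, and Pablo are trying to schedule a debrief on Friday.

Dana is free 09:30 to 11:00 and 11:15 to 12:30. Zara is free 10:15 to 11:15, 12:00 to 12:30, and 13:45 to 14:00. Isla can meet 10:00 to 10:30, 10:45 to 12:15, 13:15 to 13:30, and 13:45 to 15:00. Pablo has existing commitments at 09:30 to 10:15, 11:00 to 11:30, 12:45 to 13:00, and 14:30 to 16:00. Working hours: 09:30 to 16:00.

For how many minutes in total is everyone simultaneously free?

Pablo free within 09:30–16:00: 10:15–11:00, 11:30–12:45, 13:00–14:30.
Dana ∩ Zara: 10:15–11:00, 12:00–12:30.
Dana ∩ Zara ∩ Isla: 10:15–10:30, 10:45–11:00, 12:00–12:15.
Dana ∩ Zara ∩ Isla ∩ Pablo: 10:15–10:30, 10:45–11:00, 12:00–12:15.
Total common minutes: 15 + 15 + 15 = 45.

45 minutes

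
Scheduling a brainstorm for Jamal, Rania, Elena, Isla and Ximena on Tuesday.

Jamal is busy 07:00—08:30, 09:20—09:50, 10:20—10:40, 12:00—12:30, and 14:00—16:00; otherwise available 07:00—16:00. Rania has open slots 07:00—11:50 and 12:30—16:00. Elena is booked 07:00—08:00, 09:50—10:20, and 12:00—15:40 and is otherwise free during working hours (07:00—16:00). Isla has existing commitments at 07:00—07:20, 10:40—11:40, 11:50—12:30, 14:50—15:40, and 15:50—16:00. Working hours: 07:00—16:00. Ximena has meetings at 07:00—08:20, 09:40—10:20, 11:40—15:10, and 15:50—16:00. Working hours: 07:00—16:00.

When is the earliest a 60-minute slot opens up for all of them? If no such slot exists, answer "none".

Jamal free within 07:00–16:00: 08:30–09:20, 09:50–10:20, 10:40–12:00, 12:30–14:00.
Elena free within 07:00–16:00: 08:00–09:50, 10:20–12:00, 15:40–16:00.
Isla free within 07:00–16:00: 07:20–10:40, 11:40–11:50, 12:30–14:50, 15:40–15:50.
Ximena free within 07:00–16:00: 08:20–09:40, 10:20–11:40, 15:10–15:50.
Jamal ∩ Rania: 08:30–09:20, 09:50–10:20, 10:40–11:50, 12:30–14:00.
Jamal ∩ Rania ∩ Elena: 08:30–09:20, 10:40–11:50.
Jamal ∩ Rania ∩ Elena ∩ Isla: 08:30–09:20, 11:40–11:50.
Jamal ∩ Rania ∩ Elena ∩ Isla ∩ Ximena: 08:30–09:20.
Windows ≥ 60 min: (none).

none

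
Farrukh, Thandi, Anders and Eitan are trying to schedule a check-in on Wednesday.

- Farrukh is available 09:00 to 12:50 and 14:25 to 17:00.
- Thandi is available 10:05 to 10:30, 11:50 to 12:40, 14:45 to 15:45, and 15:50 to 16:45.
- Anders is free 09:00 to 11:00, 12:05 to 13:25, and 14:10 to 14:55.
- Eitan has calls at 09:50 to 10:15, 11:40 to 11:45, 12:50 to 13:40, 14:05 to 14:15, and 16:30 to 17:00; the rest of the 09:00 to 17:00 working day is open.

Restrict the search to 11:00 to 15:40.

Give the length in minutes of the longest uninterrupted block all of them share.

35 minutes

Eitan free within 09:00–17:00: 09:00–09:50, 10:15–11:40, 11:45–12:50, 13:40–14:05, 14:15–16:30.
Farrukh ∩ Thandi: 10:05–10:30, 11:50–12:40, 14:45–15:45, 15:50–16:45.
Farrukh ∩ Thandi ∩ Anders: 10:05–10:30, 12:05–12:40, 14:45–14:55.
Farrukh ∩ Thandi ∩ Anders ∩ Eitan: 10:15–10:30, 12:05–12:40, 14:45–14:55.
Restricted to 11:00–15:40: 12:05–12:40, 14:45–14:55.
Common window lengths: 35, 10 min; longest is 35.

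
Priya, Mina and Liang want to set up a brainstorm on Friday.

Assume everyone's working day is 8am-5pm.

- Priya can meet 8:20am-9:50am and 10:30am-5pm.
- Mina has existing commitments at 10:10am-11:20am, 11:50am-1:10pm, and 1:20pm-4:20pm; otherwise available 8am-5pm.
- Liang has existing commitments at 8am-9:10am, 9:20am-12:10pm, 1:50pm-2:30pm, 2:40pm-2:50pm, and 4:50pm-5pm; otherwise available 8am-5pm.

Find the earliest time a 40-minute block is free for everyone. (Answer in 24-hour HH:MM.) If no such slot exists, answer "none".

none

Mina free within 08:00–17:00: 08:00–10:10, 11:20–11:50, 13:10–13:20, 16:20–17:00.
Liang free within 08:00–17:00: 09:10–09:20, 12:10–13:50, 14:30–14:40, 14:50–16:50.
Priya ∩ Mina: 08:20–09:50, 11:20–11:50, 13:10–13:20, 16:20–17:00.
Priya ∩ Mina ∩ Liang: 09:10–09:20, 13:10–13:20, 16:20–16:50.
Windows ≥ 40 min: (none).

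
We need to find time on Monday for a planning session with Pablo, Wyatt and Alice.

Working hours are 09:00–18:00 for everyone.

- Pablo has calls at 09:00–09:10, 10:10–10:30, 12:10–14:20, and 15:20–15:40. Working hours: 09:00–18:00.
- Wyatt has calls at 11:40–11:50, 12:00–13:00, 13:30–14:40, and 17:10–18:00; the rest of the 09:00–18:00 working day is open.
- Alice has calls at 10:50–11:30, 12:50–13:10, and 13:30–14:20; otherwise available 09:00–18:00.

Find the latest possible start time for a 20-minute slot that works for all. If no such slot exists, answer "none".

Pablo free within 09:00–18:00: 09:10–10:10, 10:30–12:10, 14:20–15:20, 15:40–18:00.
Wyatt free within 09:00–18:00: 09:00–11:40, 11:50–12:00, 13:00–13:30, 14:40–17:10.
Alice free within 09:00–18:00: 09:00–10:50, 11:30–12:50, 13:10–13:30, 14:20–18:00.
Pablo ∩ Wyatt: 09:10–10:10, 10:30–11:40, 11:50–12:00, 14:40–15:20, 15:40–17:10.
Pablo ∩ Wyatt ∩ Alice: 09:10–10:10, 10:30–10:50, 11:30–11:40, 11:50–12:00, 14:40–15:20, 15:40–17:10.
Windows ≥ 20 min: 09:10–10:10, 10:30–10:50, 14:40–15:20, 15:40–17:10.
Latest start in the last window 15:40–17:10 is 17:10 − 20 min = 16:50.

16:50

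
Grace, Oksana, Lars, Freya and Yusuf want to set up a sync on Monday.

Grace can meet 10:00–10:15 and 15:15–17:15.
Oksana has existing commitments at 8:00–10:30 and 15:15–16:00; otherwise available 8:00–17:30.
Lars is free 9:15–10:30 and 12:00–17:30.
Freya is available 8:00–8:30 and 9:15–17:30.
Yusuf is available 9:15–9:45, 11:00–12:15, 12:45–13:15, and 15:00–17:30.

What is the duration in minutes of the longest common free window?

Oksana free within 08:00–17:30: 10:30–15:15, 16:00–17:30.
Grace ∩ Oksana: 16:00–17:15.
Grace ∩ Oksana ∩ Lars: 16:00–17:15.
Grace ∩ Oksana ∩ Lars ∩ Freya: 16:00–17:15.
Grace ∩ Oksana ∩ Lars ∩ Freya ∩ Yusuf: 16:00–17:15.
Single common window of 75 minutes.

75 minutes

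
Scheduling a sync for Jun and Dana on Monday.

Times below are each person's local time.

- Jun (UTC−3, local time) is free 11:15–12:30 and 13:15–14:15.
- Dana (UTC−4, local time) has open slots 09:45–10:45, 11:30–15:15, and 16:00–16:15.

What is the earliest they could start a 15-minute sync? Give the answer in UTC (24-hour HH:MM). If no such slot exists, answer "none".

14:15

Jun → UTC: 14:15–15:30, 16:15–17:15.
Dana → UTC: 13:45–14:45, 15:30–19:15, 20:00–20:15.
Jun ∩ Dana: 14:15–14:45, 16:15–17:15.
Windows ≥ 15 min: 14:15–14:45, 16:15–17:15.
Earliest such window starts at 14:15.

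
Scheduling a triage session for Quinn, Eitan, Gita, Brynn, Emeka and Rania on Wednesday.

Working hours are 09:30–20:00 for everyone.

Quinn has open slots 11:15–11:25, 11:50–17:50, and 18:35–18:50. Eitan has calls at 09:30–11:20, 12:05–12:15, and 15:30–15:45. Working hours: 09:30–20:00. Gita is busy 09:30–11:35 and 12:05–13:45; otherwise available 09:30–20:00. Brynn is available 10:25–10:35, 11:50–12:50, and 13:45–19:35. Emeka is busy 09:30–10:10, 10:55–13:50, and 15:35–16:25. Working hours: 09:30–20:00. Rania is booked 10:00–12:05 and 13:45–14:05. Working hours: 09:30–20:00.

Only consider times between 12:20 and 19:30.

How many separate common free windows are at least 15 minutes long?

3

Eitan free within 09:30–20:00: 11:20–12:05, 12:15–15:30, 15:45–20:00.
Gita free within 09:30–20:00: 11:35–12:05, 13:45–20:00.
Emeka free within 09:30–20:00: 10:10–10:55, 13:50–15:35, 16:25–20:00.
Rania free within 09:30–20:00: 09:30–10:00, 12:05–13:45, 14:05–20:00.
Quinn ∩ Eitan: 11:20–11:25, 11:50–12:05, 12:15–15:30, 15:45–17:50, 18:35–18:50.
Quinn ∩ Eitan ∩ Gita: 11:50–12:05, 13:45–15:30, 15:45–17:50, 18:35–18:50.
Quinn ∩ Eitan ∩ Gita ∩ Brynn: 11:50–12:05, 13:45–15:30, 15:45–17:50, 18:35–18:50.
Quinn ∩ Eitan ∩ Gita ∩ Brynn ∩ Emeka: 13:50–15:30, 16:25–17:50, 18:35–18:50.
Quinn ∩ Eitan ∩ Gita ∩ Brynn ∩ Emeka ∩ Rania: 14:05–15:30, 16:25–17:50, 18:35–18:50.
Restricted to 12:20–19:30: 14:05–15:30, 16:25–17:50, 18:35–18:50.
Windows ≥ 15 min: 14:05–15:30, 16:25–17:50, 18:35–18:50.
That's 3 windows.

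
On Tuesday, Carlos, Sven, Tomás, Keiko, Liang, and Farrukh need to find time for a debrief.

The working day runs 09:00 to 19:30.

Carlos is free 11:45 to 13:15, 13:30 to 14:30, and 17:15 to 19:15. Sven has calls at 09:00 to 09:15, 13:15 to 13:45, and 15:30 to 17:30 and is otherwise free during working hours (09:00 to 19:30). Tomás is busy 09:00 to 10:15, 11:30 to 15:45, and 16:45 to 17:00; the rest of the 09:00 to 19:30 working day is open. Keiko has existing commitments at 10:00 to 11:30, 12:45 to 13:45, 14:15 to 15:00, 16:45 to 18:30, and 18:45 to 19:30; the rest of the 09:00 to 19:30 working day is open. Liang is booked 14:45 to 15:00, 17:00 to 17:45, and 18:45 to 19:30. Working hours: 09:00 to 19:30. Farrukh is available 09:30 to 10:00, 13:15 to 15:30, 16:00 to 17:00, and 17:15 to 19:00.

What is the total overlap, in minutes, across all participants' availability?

Sven free within 09:00–19:30: 09:15–13:15, 13:45–15:30, 17:30–19:30.
Tomás free within 09:00–19:30: 10:15–11:30, 15:45–16:45, 17:00–19:30.
Keiko free within 09:00–19:30: 09:00–10:00, 11:30–12:45, 13:45–14:15, 15:00–16:45, 18:30–18:45.
Liang free within 09:00–19:30: 09:00–14:45, 15:00–17:00, 17:45–18:45.
Carlos ∩ Sven: 11:45–13:15, 13:45–14:30, 17:30–19:15.
Carlos ∩ Sven ∩ Tomás: 17:30–19:15.
Carlos ∩ Sven ∩ Tomás ∩ Keiko: 18:30–18:45.
Carlos ∩ Sven ∩ Tomás ∩ Keiko ∩ Liang: 18:30–18:45.
Carlos ∩ Sven ∩ Tomás ∩ Keiko ∩ Liang ∩ Farrukh: 18:30–18:45.
Total common minutes: 15.

15 minutes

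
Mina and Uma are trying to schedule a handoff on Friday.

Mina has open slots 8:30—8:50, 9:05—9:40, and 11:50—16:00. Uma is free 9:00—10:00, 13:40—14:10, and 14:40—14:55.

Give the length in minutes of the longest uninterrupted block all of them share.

Mina ∩ Uma: 09:05–09:40, 13:40–14:10, 14:40–14:55.
Common window lengths: 35, 30, 15 min; longest is 35.

35 minutes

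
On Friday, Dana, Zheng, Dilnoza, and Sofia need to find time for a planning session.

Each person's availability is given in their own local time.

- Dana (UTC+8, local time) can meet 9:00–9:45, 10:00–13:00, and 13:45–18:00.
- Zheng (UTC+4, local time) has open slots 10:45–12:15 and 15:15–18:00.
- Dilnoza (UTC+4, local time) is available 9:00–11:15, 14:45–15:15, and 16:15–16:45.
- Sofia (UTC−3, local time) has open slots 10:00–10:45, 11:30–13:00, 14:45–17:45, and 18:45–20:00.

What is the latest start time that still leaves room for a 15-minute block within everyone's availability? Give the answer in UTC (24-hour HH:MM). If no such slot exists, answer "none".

Dana → UTC: 01:00–01:45, 02:00–05:00, 05:45–10:00.
Zheng → UTC: 06:45–08:15, 11:15–14:00.
Dilnoza → UTC: 05:00–07:15, 10:45–11:15, 12:15–12:45.
Sofia → UTC: 13:00–13:45, 14:30–16:00, 17:45–20:45, 21:45–23:00.
Dana ∩ Zheng: 06:45–08:15.
Dana ∩ Zheng ∩ Dilnoza: 06:45–07:15.
Dana ∩ Zheng ∩ Dilnoza ∩ Sofia: (none).
Windows ≥ 15 min: (none).

none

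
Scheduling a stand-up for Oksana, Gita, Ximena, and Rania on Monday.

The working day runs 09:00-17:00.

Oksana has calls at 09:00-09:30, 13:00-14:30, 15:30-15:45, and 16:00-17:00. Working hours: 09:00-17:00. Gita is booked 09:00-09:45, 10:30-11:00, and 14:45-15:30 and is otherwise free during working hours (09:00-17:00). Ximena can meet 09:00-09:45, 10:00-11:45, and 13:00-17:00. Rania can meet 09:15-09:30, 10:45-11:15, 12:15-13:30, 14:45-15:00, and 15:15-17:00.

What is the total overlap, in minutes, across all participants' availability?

30 minutes

Oksana free within 09:00–17:00: 09:30–13:00, 14:30–15:30, 15:45–16:00.
Gita free within 09:00–17:00: 09:45–10:30, 11:00–14:45, 15:30–17:00.
Oksana ∩ Gita: 09:45–10:30, 11:00–13:00, 14:30–14:45, 15:45–16:00.
Oksana ∩ Gita ∩ Ximena: 10:00–10:30, 11:00–11:45, 14:30–14:45, 15:45–16:00.
Oksana ∩ Gita ∩ Ximena ∩ Rania: 11:00–11:15, 15:45–16:00.
Total common minutes: 15 + 15 = 30.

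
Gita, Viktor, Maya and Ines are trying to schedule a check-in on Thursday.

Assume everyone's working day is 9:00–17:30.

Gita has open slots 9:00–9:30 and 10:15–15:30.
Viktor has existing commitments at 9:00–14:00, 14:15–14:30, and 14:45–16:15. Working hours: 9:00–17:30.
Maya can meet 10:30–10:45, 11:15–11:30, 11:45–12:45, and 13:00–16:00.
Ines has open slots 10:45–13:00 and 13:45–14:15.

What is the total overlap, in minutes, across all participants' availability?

Viktor free within 09:00–17:30: 14:00–14:15, 14:30–14:45, 16:15–17:30.
Gita ∩ Viktor: 14:00–14:15, 14:30–14:45.
Gita ∩ Viktor ∩ Maya: 14:00–14:15, 14:30–14:45.
Gita ∩ Viktor ∩ Maya ∩ Ines: 14:00–14:15.
Total common minutes: 15.

15 minutes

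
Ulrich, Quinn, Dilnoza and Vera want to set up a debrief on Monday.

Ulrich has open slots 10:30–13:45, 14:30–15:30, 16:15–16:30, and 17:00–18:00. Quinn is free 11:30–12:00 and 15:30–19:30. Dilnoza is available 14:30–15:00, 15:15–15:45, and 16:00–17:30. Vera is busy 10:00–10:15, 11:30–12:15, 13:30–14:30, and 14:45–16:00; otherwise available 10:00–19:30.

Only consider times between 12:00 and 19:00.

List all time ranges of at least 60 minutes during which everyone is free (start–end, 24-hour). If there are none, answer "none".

none

Vera free within 10:00–19:30: 10:15–11:30, 12:15–13:30, 14:30–14:45, 16:00–19:30.
Ulrich ∩ Quinn: 11:30–12:00, 16:15–16:30, 17:00–18:00.
Ulrich ∩ Quinn ∩ Dilnoza: 16:15–16:30, 17:00–17:30.
Ulrich ∩ Quinn ∩ Dilnoza ∩ Vera: 16:15–16:30, 17:00–17:30.
Restricted to 12:00–19:00: 16:15–16:30, 17:00–17:30.
Windows ≥ 60 min: (none).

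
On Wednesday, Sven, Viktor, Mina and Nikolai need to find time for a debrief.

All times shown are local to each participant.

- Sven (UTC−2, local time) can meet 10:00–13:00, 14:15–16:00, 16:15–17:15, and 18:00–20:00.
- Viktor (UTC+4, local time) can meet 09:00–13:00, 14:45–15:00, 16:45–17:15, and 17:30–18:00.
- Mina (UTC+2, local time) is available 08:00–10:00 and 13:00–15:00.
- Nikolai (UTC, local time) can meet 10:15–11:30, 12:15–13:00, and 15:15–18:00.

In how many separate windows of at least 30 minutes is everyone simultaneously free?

Sven → UTC: 12:00–15:00, 16:15–18:00, 18:15–19:15, 20:00–22:00.
Viktor → UTC: 05:00–09:00, 10:45–11:00, 12:45–13:15, 13:30–14:00.
Mina → UTC: 06:00–08:00, 11:00–13:00.
Nikolai → UTC: 10:15–11:30, 12:15–13:00, 15:15–18:00.
Sven ∩ Viktor: 12:45–13:15, 13:30–14:00.
Sven ∩ Viktor ∩ Mina: 12:45–13:00.
Sven ∩ Viktor ∩ Mina ∩ Nikolai: 12:45–13:00.
Windows ≥ 30 min: (none).
That's 0 windows.

0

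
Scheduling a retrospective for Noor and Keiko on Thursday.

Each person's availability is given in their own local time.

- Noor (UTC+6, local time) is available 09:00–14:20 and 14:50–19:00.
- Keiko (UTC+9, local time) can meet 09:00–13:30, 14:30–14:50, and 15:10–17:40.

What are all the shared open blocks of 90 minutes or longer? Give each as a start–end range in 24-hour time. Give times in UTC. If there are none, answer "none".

03:00–04:30, 06:10–08:20

Noor → UTC: 03:00–08:20, 08:50–13:00.
Keiko → UTC: 00:00–04:30, 05:30–05:50, 06:10–08:40.
Noor ∩ Keiko: 03:00–04:30, 05:30–05:50, 06:10–08:20.
Windows ≥ 90 min: 03:00–04:30, 06:10–08:20.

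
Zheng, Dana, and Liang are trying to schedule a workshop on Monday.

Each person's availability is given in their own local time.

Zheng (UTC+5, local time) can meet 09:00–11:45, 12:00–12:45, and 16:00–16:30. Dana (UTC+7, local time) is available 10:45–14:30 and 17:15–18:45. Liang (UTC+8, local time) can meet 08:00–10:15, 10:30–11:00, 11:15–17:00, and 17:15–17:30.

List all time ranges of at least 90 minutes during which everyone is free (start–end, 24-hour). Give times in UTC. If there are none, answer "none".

Zheng → UTC: 04:00–06:45, 07:00–07:45, 11:00–11:30.
Dana → UTC: 03:45–07:30, 10:15–11:45.
Liang → UTC: 00:00–02:15, 02:30–03:00, 03:15–09:00, 09:15–09:30.
Zheng ∩ Dana: 04:00–06:45, 07:00–07:30, 11:00–11:30.
Zheng ∩ Dana ∩ Liang: 04:00–06:45, 07:00–07:30.
Windows ≥ 90 min: 04:00–06:45.

04:00–06:45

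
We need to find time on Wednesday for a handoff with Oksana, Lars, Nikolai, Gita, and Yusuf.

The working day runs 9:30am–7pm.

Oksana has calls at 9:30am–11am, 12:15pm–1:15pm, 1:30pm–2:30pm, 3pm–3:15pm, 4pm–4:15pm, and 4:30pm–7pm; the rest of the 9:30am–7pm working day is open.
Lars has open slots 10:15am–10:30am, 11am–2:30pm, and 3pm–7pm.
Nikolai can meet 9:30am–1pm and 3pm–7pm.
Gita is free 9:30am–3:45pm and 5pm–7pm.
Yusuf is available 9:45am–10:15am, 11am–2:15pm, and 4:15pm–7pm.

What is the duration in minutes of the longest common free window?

75 minutes

Oksana free within 09:30–19:00: 11:00–12:15, 13:15–13:30, 14:30–15:00, 15:15–16:00, 16:15–16:30.
Oksana ∩ Lars: 11:00–12:15, 13:15–13:30, 15:15–16:00, 16:15–16:30.
Oksana ∩ Lars ∩ Nikolai: 11:00–12:15, 15:15–16:00, 16:15–16:30.
Oksana ∩ Lars ∩ Nikolai ∩ Gita: 11:00–12:15, 15:15–15:45.
Oksana ∩ Lars ∩ Nikolai ∩ Gita ∩ Yusuf: 11:00–12:15.
Single common window of 75 minutes.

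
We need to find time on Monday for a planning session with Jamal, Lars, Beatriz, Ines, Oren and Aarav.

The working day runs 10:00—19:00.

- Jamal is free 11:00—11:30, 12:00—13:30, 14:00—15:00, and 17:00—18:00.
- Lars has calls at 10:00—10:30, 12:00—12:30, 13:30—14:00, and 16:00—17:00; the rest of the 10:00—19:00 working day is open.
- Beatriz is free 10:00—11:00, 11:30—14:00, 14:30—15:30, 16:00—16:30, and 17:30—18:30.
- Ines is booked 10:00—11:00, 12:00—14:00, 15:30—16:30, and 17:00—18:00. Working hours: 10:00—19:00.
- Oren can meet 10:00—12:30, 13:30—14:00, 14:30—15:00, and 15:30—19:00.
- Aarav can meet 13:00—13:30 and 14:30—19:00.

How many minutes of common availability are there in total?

30 minutes

Lars free within 10:00–19:00: 10:30–12:00, 12:30–13:30, 14:00–16:00, 17:00–19:00.
Ines free within 10:00–19:00: 11:00–12:00, 14:00–15:30, 16:30–17:00, 18:00–19:00.
Jamal ∩ Lars: 11:00–11:30, 12:30–13:30, 14:00–15:00, 17:00–18:00.
Jamal ∩ Lars ∩ Beatriz: 12:30–13:30, 14:30–15:00, 17:30–18:00.
Jamal ∩ Lars ∩ Beatriz ∩ Ines: 14:30–15:00.
Jamal ∩ Lars ∩ Beatriz ∩ Ines ∩ Oren: 14:30–15:00.
Jamal ∩ Lars ∩ Beatriz ∩ Ines ∩ Oren ∩ Aarav: 14:30–15:00.
Total common minutes: 30.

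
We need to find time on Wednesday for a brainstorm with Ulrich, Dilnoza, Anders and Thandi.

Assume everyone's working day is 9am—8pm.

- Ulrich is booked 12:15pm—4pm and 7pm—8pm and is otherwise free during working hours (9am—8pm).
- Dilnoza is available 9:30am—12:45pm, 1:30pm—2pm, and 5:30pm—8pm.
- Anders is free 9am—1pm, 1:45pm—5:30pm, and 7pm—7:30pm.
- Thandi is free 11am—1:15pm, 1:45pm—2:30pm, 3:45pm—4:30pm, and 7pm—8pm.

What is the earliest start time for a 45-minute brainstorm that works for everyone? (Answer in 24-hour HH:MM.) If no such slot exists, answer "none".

Ulrich free within 09:00–20:00: 09:00–12:15, 16:00–19:00.
Ulrich ∩ Dilnoza: 09:30–12:15, 17:30–19:00.
Ulrich ∩ Dilnoza ∩ Anders: 09:30–12:15.
Ulrich ∩ Dilnoza ∩ Anders ∩ Thandi: 11:00–12:15.
Windows ≥ 45 min: 11:00–12:15.
Earliest such window starts at 11:00.

11:00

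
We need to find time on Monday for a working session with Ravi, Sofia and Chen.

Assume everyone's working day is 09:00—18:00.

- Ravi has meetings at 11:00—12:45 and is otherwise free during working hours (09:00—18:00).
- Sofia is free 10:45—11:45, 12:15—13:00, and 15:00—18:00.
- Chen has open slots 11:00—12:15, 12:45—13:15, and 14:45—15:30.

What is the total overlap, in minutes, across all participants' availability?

Ravi free within 09:00–18:00: 09:00–11:00, 12:45–18:00.
Ravi ∩ Sofia: 10:45–11:00, 12:45–13:00, 15:00–18:00.
Ravi ∩ Sofia ∩ Chen: 12:45–13:00, 15:00–15:30.
Total common minutes: 15 + 30 = 45.

45 minutes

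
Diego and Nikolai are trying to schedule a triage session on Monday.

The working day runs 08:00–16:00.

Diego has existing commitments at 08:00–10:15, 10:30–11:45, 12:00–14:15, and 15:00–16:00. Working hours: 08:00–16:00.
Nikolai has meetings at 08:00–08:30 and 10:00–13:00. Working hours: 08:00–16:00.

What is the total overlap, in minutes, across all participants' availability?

45 minutes

Diego free within 08:00–16:00: 10:15–10:30, 11:45–12:00, 14:15–15:00.
Nikolai free within 08:00–16:00: 08:30–10:00, 13:00–16:00.
Diego ∩ Nikolai: 14:15–15:00.
Total common minutes: 45.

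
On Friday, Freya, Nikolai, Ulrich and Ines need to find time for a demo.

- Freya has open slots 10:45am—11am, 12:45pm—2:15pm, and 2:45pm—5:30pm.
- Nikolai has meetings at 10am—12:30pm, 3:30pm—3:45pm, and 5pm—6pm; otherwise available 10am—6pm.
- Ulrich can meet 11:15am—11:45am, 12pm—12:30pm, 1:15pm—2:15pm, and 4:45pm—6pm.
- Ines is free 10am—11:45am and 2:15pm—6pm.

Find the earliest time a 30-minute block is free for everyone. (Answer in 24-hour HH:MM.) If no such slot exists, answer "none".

Nikolai free within 10:00–18:00: 12:30–15:30, 15:45–17:00.
Freya ∩ Nikolai: 12:45–14:15, 14:45–15:30, 15:45–17:00.
Freya ∩ Nikolai ∩ Ulrich: 13:15–14:15, 16:45–17:00.
Freya ∩ Nikolai ∩ Ulrich ∩ Ines: 16:45–17:00.
Windows ≥ 30 min: (none).

none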